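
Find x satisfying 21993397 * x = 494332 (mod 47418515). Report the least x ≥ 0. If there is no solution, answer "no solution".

9437231

First find gcd(21993397, 47418515):
47418515 = 2·21993397 + 3431721
21993397 = 6·3431721 + 1403071
3431721 = 2·1403071 + 625579
1403071 = 2·625579 + 151913
625579 = 4·151913 + 17927
151913 = 8·17927 + 8497
17927 = 2·8497 + 933
8497 = 9·933 + 100
933 = 9·100 + 33
100 = 3·33 + 1
33 = 33·1 + 0
gcd = 1, so a unique solution mod 47418515 exists.
Back-substitute for the Bézout coefficients:
1 = 100 − 3·33
1 = −3·933 + 28·100
1 = 28·8497 − 255·933
1 = −255·17927 + 538·8497
1 = 538·151913 − 4559·17927
1 = −4559·625579 + 18774·151913
1 = 18774·1403071 − 42107·625579
1 = −42107·3431721 + 102988·1403071
1 = 102988·21993397 − 660035·3431721
1 = −660035·47418515 + 1423058·21993397
So 21993397·(1423058) ≡ 1 (mod 47418515), giving 21993397⁻¹ ≡ 1423058.
x ≡ 21993397⁻¹·494332 ≡ 1423058·494332 ≡ 9437231 (mod 47418515).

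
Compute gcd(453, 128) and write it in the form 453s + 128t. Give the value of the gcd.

Repeated division:
453 = 3×128 + 69
128 = 1×69 + 59
69 = 1×59 + 10
59 = 5×10 + 9
10 = 1×9 + 1
9 = 9×1 + 0
gcd(453, 128) = 1.
Back-substituting:
1 = 10 − 9
1 = −59 + 6·10
1 = 6·69 − 7·59
1 = −7·128 + 13·69
1 = 13·453 − 46·128
So 1 = (13)·453 + (-46)·128.

1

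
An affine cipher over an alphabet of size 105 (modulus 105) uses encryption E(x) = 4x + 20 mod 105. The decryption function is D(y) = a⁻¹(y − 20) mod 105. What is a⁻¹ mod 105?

Extended Euclidean algorithm:
105 = 26×4 + 1
4 = 4×1 + 0
Since gcd(4, 105) = 1, back-substitute to write 1 as a combination:
1 = 105 − 26·4
So 4·(-26) ≡ 1 (mod 105), and -26 ≡ 79 (mod 105).

79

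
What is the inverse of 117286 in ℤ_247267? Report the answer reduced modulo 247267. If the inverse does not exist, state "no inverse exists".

gcd(247267, 117286) by repeated division:
247267 = 2·117286 + 12695
117286 = 9·12695 + 3031
12695 = 4·3031 + 571
3031 = 5·571 + 176
571 = 3·176 + 43
176 = 4·43 + 4
43 = 10·4 + 3
4 = 1·3 + 1
3 = 3·1 + 0
Since gcd(117286, 247267) = 1, back-substitute to write 1 as a combination:
1 = 4 − 3
1 = −43 + 11·4
1 = 11·176 − 45·43
1 = −45·571 + 146·176
1 = 146·3031 − 775·571
1 = −775·12695 + 3246·3031
1 = 3246·117286 − 29989·12695
1 = −29989·247267 + 63224·117286
So 117286·63224 ≡ 1 (mod 247267).

63224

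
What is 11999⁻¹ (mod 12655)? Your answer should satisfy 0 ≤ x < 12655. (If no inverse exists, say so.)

1524

Apply the Euclidean algorithm to 12655 and 11999:
12655 = 1·11999 + 656
11999 = 18·656 + 191
656 = 3·191 + 83
191 = 2·83 + 25
83 = 3·25 + 8
25 = 3·8 + 1
8 = 8·1 + 0
gcd = 1, so the inverse exists. Back-substitute:
1 = 25 − 3·8
1 = −3·83 + 10·25
1 = 10·191 − 23·83
1 = −23·656 + 79·191
1 = 79·11999 − 1445·656
1 = −1445·12655 + 1524·11999
So 11999·1524 ≡ 1 (mod 12655).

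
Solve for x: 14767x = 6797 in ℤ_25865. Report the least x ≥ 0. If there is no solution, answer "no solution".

5446

First find gcd(14767, 25865):
25865 = 1×14767 + 11098
14767 = 1×11098 + 3669
11098 = 3×3669 + 91
3669 = 40×91 + 29
91 = 3×29 + 4
29 = 7×4 + 1
4 = 4×1 + 0
gcd = 1, so a unique solution mod 25865 exists.
Back-substitute for the Bézout coefficients:
1 = 29 − 7·4
1 = −7·91 + 22·29
1 = 22·3669 − 887·91
1 = −887·11098 + 2683·3669
1 = 2683·14767 − 3570·11098
1 = −3570·25865 + 6253·14767
So 14767·(6253) ≡ 1 (mod 25865), giving 14767⁻¹ ≡ 6253.
x ≡ 14767⁻¹·6797 ≡ 6253·6797 ≡ 5446 (mod 25865).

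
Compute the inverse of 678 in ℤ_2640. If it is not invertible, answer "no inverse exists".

no inverse exists

Euclidean algorithm on 2640, 678:
2640 = 3×678 + 606
678 = 1×606 + 72
606 = 8×72 + 30
72 = 2×30 + 12
30 = 2×12 + 6
12 = 2×6 + 0
The gcd is 6, not 1, hence no inverse exists.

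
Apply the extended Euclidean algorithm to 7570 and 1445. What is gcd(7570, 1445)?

5

Repeated division:
7570 = 5*1445 + 345
1445 = 4*345 + 65
345 = 5*65 + 20
65 = 3*20 + 5
20 = 4*5 + 0
gcd(7570, 1445) = 5.
Working backward:
5 = 65 − 3·20
5 = −3·345 + 16·65
5 = 16·1445 − 67·345
5 = −67·7570 + 351·1445
So 5 = (-67)·7570 + (351)·1445.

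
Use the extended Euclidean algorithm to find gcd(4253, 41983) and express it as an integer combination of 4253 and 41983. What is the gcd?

Apply Euclid's algorithm to 41983 and 4253:
41983 = 9·4253 + 3706
4253 = 1·3706 + 547
3706 = 6·547 + 424
547 = 1·424 + 123
424 = 3·123 + 55
123 = 2·55 + 13
55 = 4·13 + 3
13 = 4·3 + 1
3 = 3·1 + 0
gcd(4253, 41983) = 1.
Working backward:
1 = 13 − 4·3
1 = −4·55 + 17·13
1 = 17·123 − 38·55
1 = −38·424 + 131·123
1 = 131·547 − 169·424
1 = −169·3706 + 1145·547
1 = 1145·4253 − 1314·3706
1 = −1314·41983 + 12971·4253
So 1 = (-1314)·41983 + (12971)·4253.

1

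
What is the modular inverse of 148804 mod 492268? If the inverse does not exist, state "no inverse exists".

Euclidean algorithm on 492268, 148804:
492268 = 3·148804 + 45856
148804 = 3·45856 + 11236
45856 = 4·11236 + 912
11236 = 12·912 + 292
912 = 3·292 + 36
292 = 8·36 + 4
36 = 9·4 + 0
The gcd is 4, not 1, hence no inverse exists.

no inverse exists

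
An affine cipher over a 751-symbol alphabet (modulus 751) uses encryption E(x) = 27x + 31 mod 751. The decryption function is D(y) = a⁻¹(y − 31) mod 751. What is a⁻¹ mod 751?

Extended Euclidean algorithm:
751 = 27·27 + 22
27 = 1·22 + 5
22 = 4·5 + 2
5 = 2·2 + 1
2 = 2·1 + 0
gcd = 1, so the inverse exists. Back-substitute:
1 = 5 − 2·2
1 = −2·22 + 9·5
1 = 9·27 − 11·22
1 = −11·751 + 306·27
So 27·306 ≡ 1 (mod 751).

306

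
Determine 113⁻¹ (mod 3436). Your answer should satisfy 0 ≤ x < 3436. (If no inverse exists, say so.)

821

Extended Euclidean algorithm:
3436 = 30·113 + 46
113 = 2·46 + 21
46 = 2·21 + 4
21 = 5·4 + 1
4 = 4·1 + 0
The gcd is 1. Working backward:
1 = 21 − 5·4
1 = −5·46 + 11·21
1 = 11·113 − 27·46
1 = −27·3436 + 821·113
So 113·821 ≡ 1 (mod 3436).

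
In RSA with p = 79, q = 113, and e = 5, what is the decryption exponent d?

φ(n) = (p−1)(q−1) = 78·112 = 8736.
Need d with 5·d ≡ 1 (mod 8736). Apply the extended Euclidean algorithm:
8736 = 1747×5 + 1
5 = 5×1 + 0
Back-substitute:
1 = 8736 − 1747·5
So 5·(-1747) ≡ 1 (mod 8736), hence d ≡ -1747 ≡ 6989 (mod 8736).

6989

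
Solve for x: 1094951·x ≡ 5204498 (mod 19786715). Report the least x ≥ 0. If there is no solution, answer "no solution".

178563

First find gcd(1094951, 19786715):
19786715 = 18×1094951 + 77597
1094951 = 14×77597 + 8593
77597 = 9×8593 + 260
8593 = 33×260 + 13
260 = 20×13 + 0
gcd = 13 and 13 | 5204498, so solutions exist. Divide through by 13: 84227x ≡ 400346 (mod 1522055).
Now find 84227⁻¹ mod 1522055:
1522055 = 18·84227 + 5969
84227 = 14·5969 + 661
5969 = 9·661 + 20
661 = 33·20 + 1
20 = 20·1 + 0
Back-substitute:
1 = 661 − 33·20
1 = −33·5969 + 298·661
1 = 298·84227 − 4205·5969
1 = −4205·1522055 + 75988·84227
So 84227⁻¹ ≡ 75988 (mod 1522055).
Then x ≡ 75988·400346 ≡ 178563 (mod 1522055); the smallest non-negative solution is x = 178563.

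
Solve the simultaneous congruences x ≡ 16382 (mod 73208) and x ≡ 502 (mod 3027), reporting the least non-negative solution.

172055182

Write x = 16382 + 73208·k. Then 73208·k ≡ 502 − 16382 ≡ 2282 (mod 3027).
Need 73208⁻¹ mod 3027. Extended Euclid on (3027, 560):
3027 = 5·560 + 227
560 = 2·227 + 106
227 = 2·106 + 15
106 = 7·15 + 1
15 = 15·1 + 0
Back-substitute:
1 = 106 − 7·15
1 = −7·227 + 15·106
1 = 15·560 − 37·227
1 = −37·3027 + 200·560
73208⁻¹ ≡ 200 (mod 3027), so k ≡ 200·2282 ≡ 2350 (mod 3027).
x = 16382 + 73208·2350 = 172055182.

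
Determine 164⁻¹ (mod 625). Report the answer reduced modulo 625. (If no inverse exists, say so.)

484

Apply the Euclidean algorithm to 625 and 164:
625 = 3×164 + 133
164 = 1×133 + 31
133 = 4×31 + 9
31 = 3×9 + 4
9 = 2×4 + 1
4 = 4×1 + 0
gcd = 1, so the inverse exists. Back-substitute:
1 = 9 − 2·4
1 = −2·31 + 7·9
1 = 7·133 − 30·31
1 = −30·164 + 37·133
1 = 37·625 − 141·164
Thus 164·(-141) ≡ 1 (mod 625); reducing, -141 mod 625 = 484.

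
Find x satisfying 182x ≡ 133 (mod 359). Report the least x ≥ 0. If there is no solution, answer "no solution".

125

First find gcd(182, 359):
359 = 1·182 + 177
182 = 1·177 + 5
177 = 35·5 + 2
5 = 2·2 + 1
2 = 2·1 + 0
gcd = 1, so a unique solution mod 359 exists.
Back-substitute for the Bézout coefficients:
1 = 5 − 2·2
1 = −2·177 + 71·5
1 = 71·182 − 73·177
1 = −73·359 + 144·182
So 182·(144) ≡ 1 (mod 359), giving 182⁻¹ ≡ 144.
x ≡ 182⁻¹·133 ≡ 144·133 ≡ 125 (mod 359).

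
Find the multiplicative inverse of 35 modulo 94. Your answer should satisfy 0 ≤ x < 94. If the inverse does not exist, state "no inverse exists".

43

gcd(94, 35) by repeated division:
94 = 2*35 + 24
35 = 1*24 + 11
24 = 2*11 + 2
11 = 5*2 + 1
2 = 2*1 + 0
The gcd is 1. Working backward:
1 = 11 − 5·2
1 = −5·24 + 11·11
1 = 11·35 − 16·24
1 = −16·94 + 43·35
So 35·43 ≡ 1 (mod 94).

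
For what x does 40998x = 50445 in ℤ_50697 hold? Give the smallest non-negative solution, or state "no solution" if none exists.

13491

First find gcd(40998, 50697):
50697 = 1*40998 + 9699
40998 = 4*9699 + 2202
9699 = 4*2202 + 891
2202 = 2*891 + 420
891 = 2*420 + 51
420 = 8*51 + 12
51 = 4*12 + 3
12 = 4*3 + 0
gcd = 3 and 3 | 50445, so solutions exist. Divide through by 3: 13666x ≡ 16815 (mod 16899).
Now find 13666⁻¹ mod 16899:
16899 = 1×13666 + 3233
13666 = 4×3233 + 734
3233 = 4×734 + 297
734 = 2×297 + 140
297 = 2×140 + 17
140 = 8×17 + 4
17 = 4×4 + 1
4 = 4×1 + 0
Back-substitute:
1 = 17 − 4·4
1 = −4·140 + 33·17
1 = 33·297 − 70·140
1 = −70·734 + 173·297
1 = 173·3233 − 762·734
1 = −762·13666 + 3221·3233
1 = 3221·16899 − 3983·13666
So 13666·(-3983) ≡ 1 (mod 16899), i.e. 13666⁻¹ ≡ 12916.
Then x ≡ 12916·16815 ≡ 13491 (mod 16899); the smallest non-negative solution is x = 13491.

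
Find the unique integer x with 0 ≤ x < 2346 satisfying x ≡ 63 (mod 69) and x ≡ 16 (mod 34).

1512

Write x = 63 + 69·k. Then 69·k ≡ 16 − 63 ≡ 21 (mod 34).
Need 69⁻¹ mod 34. Extended Euclid on (34, 1):
34 = 34·1 + 0
69⁻¹ ≡ 1 (mod 34), so k ≡ 1·21 ≡ 21 (mod 34).
x = 63 + 69·21 = 1512.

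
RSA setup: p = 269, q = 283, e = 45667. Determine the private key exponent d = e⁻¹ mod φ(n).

17683

φ(n) = (p−1)(q−1) = 268·282 = 75576.
Need d with 45667·d ≡ 1 (mod 75576). Apply the extended Euclidean algorithm:
75576 = 1·45667 + 29909
45667 = 1·29909 + 15758
29909 = 1·15758 + 14151
15758 = 1·14151 + 1607
14151 = 8·1607 + 1295
1607 = 1·1295 + 312
1295 = 4·312 + 47
312 = 6·47 + 30
47 = 1·30 + 17
30 = 1·17 + 13
17 = 1·13 + 4
13 = 3·4 + 1
4 = 4·1 + 0
Back-substitute:
1 = 13 − 3·4
1 = −3·17 + 4·13
1 = 4·30 − 7·17
1 = −7·47 + 11·30
1 = 11·312 − 73·47
1 = −73·1295 + 303·312
1 = 303·1607 − 376·1295
1 = −376·14151 + 3311·1607
1 = 3311·15758 − 3687·14151
1 = −3687·29909 + 6998·15758
1 = 6998·45667 − 10685·29909
1 = −10685·75576 + 17683·45667
So 45667·17683 ≡ 1 (mod 75576), hence d = 17683.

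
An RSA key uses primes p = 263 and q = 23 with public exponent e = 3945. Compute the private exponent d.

5013

φ(n) = (p−1)(q−1) = 262·22 = 5764.
Need d with 3945·d ≡ 1 (mod 5764). Apply the extended Euclidean algorithm:
5764 = 1×3945 + 1819
3945 = 2×1819 + 307
1819 = 5×307 + 284
307 = 1×284 + 23
284 = 12×23 + 8
23 = 2×8 + 7
8 = 1×7 + 1
7 = 7×1 + 0
Back-substitute:
1 = 8 − 7
1 = −23 + 3·8
1 = 3·284 − 37·23
1 = −37·307 + 40·284
1 = 40·1819 − 237·307
1 = −237·3945 + 514·1819
1 = 514·5764 − 751·3945
So 3945·(-751) ≡ 1 (mod 5764), hence d ≡ -751 ≡ 5013 (mod 5764).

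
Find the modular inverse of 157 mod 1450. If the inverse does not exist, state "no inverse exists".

1293

gcd(1450, 157) by repeated division:
1450 = 9*157 + 37
157 = 4*37 + 9
37 = 4*9 + 1
9 = 9*1 + 0
The gcd is 1. Working backward:
1 = 37 − 4·9
1 = −4·157 + 17·37
1 = 17·1450 − 157·157
Thus 157·(-157) ≡ 1 (mod 1450); reducing, -157 mod 1450 = 1293.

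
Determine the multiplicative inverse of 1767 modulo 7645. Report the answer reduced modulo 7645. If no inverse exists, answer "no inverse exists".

7433

Extended Euclidean algorithm:
7645 = 4×1767 + 577
1767 = 3×577 + 36
577 = 16×36 + 1
36 = 36×1 + 0
gcd = 1, so the inverse exists. Back-substitute:
1 = 577 − 16·36
1 = −16·1767 + 49·577
1 = 49·7645 − 212·1767
So 1767·(-212) ≡ 1 (mod 7645), and -212 ≡ 7433 (mod 7645).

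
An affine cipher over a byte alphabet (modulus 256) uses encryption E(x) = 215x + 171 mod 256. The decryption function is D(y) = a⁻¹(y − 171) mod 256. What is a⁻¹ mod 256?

231

gcd(256, 215) by repeated division:
256 = 1*215 + 41
215 = 5*41 + 10
41 = 4*10 + 1
10 = 10*1 + 0
gcd = 1, so the inverse exists. Back-substitute:
1 = 41 − 4·10
1 = −4·215 + 21·41
1 = 21·256 − 25·215
So 215·(-25) ≡ 1 (mod 256), and -25 ≡ 231 (mod 256).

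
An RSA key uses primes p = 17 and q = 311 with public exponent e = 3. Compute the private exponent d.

3307

φ(n) = (p−1)(q−1) = 16·310 = 4960.
Need d with 3·d ≡ 1 (mod 4960). Apply the extended Euclidean algorithm:
4960 = 1653×3 + 1
3 = 3×1 + 0
Back-substitute:
1 = 4960 − 1653·3
So 3·(-1653) ≡ 1 (mod 4960), hence d ≡ -1653 ≡ 3307 (mod 4960).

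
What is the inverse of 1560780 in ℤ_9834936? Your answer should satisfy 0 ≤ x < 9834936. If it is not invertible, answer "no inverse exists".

no inverse exists

Euclidean algorithm on 9834936, 1560780:
9834936 = 6×1560780 + 470256
1560780 = 3×470256 + 150012
470256 = 3×150012 + 20220
150012 = 7×20220 + 8472
20220 = 2×8472 + 3276
8472 = 2×3276 + 1920
3276 = 1×1920 + 1356
1920 = 1×1356 + 564
1356 = 2×564 + 228
564 = 2×228 + 108
228 = 2×108 + 12
108 = 9×12 + 0
Since gcd = 12 > 1, 1560780 is not a unit mod 9834936.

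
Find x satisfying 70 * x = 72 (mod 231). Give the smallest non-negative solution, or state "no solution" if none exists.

gcd(70, 231):
231 = 3×70 + 21
70 = 3×21 + 7
21 = 3×7 + 0
gcd = 7, but 7 ∤ 72, so the congruence has no solution.

no solution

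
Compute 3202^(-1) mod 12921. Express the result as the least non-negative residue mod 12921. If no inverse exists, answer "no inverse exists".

Extended Euclidean algorithm:
12921 = 4·3202 + 113
3202 = 28·113 + 38
113 = 2·38 + 37
38 = 1·37 + 1
37 = 37·1 + 0
gcd = 1, so the inverse exists. Back-substitute:
1 = 38 − 37
1 = −113 + 3·38
1 = 3·3202 − 85·113
1 = −85·12921 + 343·3202
So 3202·343 ≡ 1 (mod 12921).

343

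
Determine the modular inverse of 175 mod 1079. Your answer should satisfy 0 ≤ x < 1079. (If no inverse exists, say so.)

37

Extended Euclidean algorithm:
1079 = 6·175 + 29
175 = 6·29 + 1
29 = 29·1 + 0
Since gcd(175, 1079) = 1, back-substitute to write 1 as a combination:
1 = 175 − 6·29
1 = −6·1079 + 37·175
So 175·37 ≡ 1 (mod 1079).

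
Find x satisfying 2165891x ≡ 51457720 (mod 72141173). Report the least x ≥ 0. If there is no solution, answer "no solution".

gcd(2165891, 72141173):
72141173 = 33*2165891 + 666770
2165891 = 3*666770 + 165581
666770 = 4*165581 + 4446
165581 = 37*4446 + 1079
4446 = 4*1079 + 130
1079 = 8*130 + 39
130 = 3*39 + 13
39 = 3*13 + 0
gcd = 13, but 13 ∤ 51457720, so the congruence has no solution.

no solution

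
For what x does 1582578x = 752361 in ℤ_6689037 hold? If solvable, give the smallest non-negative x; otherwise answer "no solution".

First find gcd(1582578, 6689037):
6689037 = 4·1582578 + 358725
1582578 = 4·358725 + 147678
358725 = 2·147678 + 63369
147678 = 2·63369 + 20940
63369 = 3·20940 + 549
20940 = 38·549 + 78
549 = 7·78 + 3
78 = 26·3 + 0
gcd = 3 and 3 | 752361, so solutions exist. Divide through by 3: 527526x ≡ 250787 (mod 2229679).
Now find 527526⁻¹ mod 2229679:
2229679 = 4·527526 + 119575
527526 = 4·119575 + 49226
119575 = 2·49226 + 21123
49226 = 2·21123 + 6980
21123 = 3·6980 + 183
6980 = 38·183 + 26
183 = 7·26 + 1
26 = 26·1 + 0
Back-substitute:
1 = 183 − 7·26
1 = −7·6980 + 267·183
1 = 267·21123 − 808·6980
1 = −808·49226 + 1883·21123
1 = 1883·119575 − 4574·49226
1 = −4574·527526 + 20179·119575
1 = 20179·2229679 − 85290·527526
So 527526·(-85290) ≡ 1 (mod 2229679), i.e. 527526⁻¹ ≡ 2144389.
Then x ≡ 2144389·250787 ≡ 1917096 (mod 2229679); the smallest non-negative solution is x = 1917096.

1917096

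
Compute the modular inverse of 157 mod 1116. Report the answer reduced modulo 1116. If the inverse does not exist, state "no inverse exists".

853

gcd(1116, 157) by repeated division:
1116 = 7*157 + 17
157 = 9*17 + 4
17 = 4*4 + 1
4 = 4*1 + 0
gcd = 1, so the inverse exists. Back-substitute:
1 = 17 − 4·4
1 = −4·157 + 37·17
1 = 37·1116 − 263·157
Hence 157⁻¹ ≡ -263 ≡ 853 (mod 1116).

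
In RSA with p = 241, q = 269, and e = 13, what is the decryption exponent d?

φ(n) = (p−1)(q−1) = 240·268 = 64320.
Need d with 13·d ≡ 1 (mod 64320). Apply the extended Euclidean algorithm:
64320 = 4947·13 + 9
13 = 1·9 + 4
9 = 2·4 + 1
4 = 4·1 + 0
Back-substitute:
1 = 9 − 2·4
1 = −2·13 + 3·9
1 = 3·64320 − 14843·13
So 13·(-14843) ≡ 1 (mod 64320), hence d ≡ -14843 ≡ 49477 (mod 64320).

49477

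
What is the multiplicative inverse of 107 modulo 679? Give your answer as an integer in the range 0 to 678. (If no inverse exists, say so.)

Apply the Euclidean algorithm to 679 and 107:
679 = 6*107 + 37
107 = 2*37 + 33
37 = 1*33 + 4
33 = 8*4 + 1
4 = 4*1 + 0
gcd = 1, so the inverse exists. Back-substitute:
1 = 33 − 8·4
1 = −8·37 + 9·33
1 = 9·107 − 26·37
1 = −26·679 + 165·107
So 107·165 ≡ 1 (mod 679).

165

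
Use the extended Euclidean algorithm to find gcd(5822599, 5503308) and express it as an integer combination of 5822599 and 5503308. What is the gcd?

Repeated division:
5822599 = 1×5503308 + 319291
5503308 = 17×319291 + 75361
319291 = 4×75361 + 17847
75361 = 4×17847 + 3973
17847 = 4×3973 + 1955
3973 = 2×1955 + 63
1955 = 31×63 + 2
63 = 31×2 + 1
2 = 2×1 + 0
gcd(5822599, 5503308) = 1.
Express as a combination:
1 = 63 − 31·2
1 = −31·1955 + 962·63
1 = 962·3973 − 1955·1955
1 = −1955·17847 + 8782·3973
1 = 8782·75361 − 37083·17847
1 = −37083·319291 + 157114·75361
1 = 157114·5503308 − 2708021·319291
1 = −2708021·5822599 + 2865135·5503308
So 1 = (-2708021)·5822599 + (2865135)·5503308.

1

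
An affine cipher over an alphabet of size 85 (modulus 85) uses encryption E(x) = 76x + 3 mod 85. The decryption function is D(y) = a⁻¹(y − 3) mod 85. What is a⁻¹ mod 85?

66

Apply the Euclidean algorithm to 85 and 76:
85 = 1×76 + 9
76 = 8×9 + 4
9 = 2×4 + 1
4 = 4×1 + 0
The gcd is 1. Working backward:
1 = 9 − 2·4
1 = −2·76 + 17·9
1 = 17·85 − 19·76
So 76·(-19) ≡ 1 (mod 85), and -19 ≡ 66 (mod 85).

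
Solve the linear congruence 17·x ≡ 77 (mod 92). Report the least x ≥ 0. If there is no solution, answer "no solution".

37

First find gcd(17, 92):
92 = 5*17 + 7
17 = 2*7 + 3
7 = 2*3 + 1
3 = 3*1 + 0
gcd = 1, so a unique solution mod 92 exists.
Back-substitute for the Bézout coefficients:
1 = 7 − 2·3
1 = −2·17 + 5·7
1 = 5·92 − 27·17
So 17·(-27) ≡ 1 (mod 92), giving 17⁻¹ ≡ 65.
x ≡ 17⁻¹·77 ≡ 65·77 ≡ 37 (mod 92).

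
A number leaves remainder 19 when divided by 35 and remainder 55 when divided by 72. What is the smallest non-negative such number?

Write x = 19 + 35·k. Then 35·k ≡ 55 − 19 ≡ 36 (mod 72).
Need 35⁻¹ mod 72. Extended Euclid on (72, 35):
72 = 2·35 + 2
35 = 17·2 + 1
2 = 2·1 + 0
Back-substitute:
1 = 35 − 17·2
1 = −17·72 + 35·35
35⁻¹ ≡ 35 (mod 72), so k ≡ 35·36 ≡ 36 (mod 72).
x = 19 + 35·36 = 1279.

1279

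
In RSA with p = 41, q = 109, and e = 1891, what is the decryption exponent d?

φ(n) = (p−1)(q−1) = 40·108 = 4320.
Need d with 1891·d ≡ 1 (mod 4320). Apply the extended Euclidean algorithm:
4320 = 2×1891 + 538
1891 = 3×538 + 277
538 = 1×277 + 261
277 = 1×261 + 16
261 = 16×16 + 5
16 = 3×5 + 1
5 = 5×1 + 0
Back-substitute:
1 = 16 − 3·5
1 = −3·261 + 49·16
1 = 49·277 − 52·261
1 = −52·538 + 101·277
1 = 101·1891 − 355·538
1 = −355·4320 + 811·1891
So 1891·811 ≡ 1 (mod 4320), hence d = 811.

811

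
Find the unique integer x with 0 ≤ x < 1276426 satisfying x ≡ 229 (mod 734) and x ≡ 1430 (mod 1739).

455309

Write x = 229 + 734·k. Then 734·k ≡ 1430 − 229 ≡ 1201 (mod 1739).
Need 734⁻¹ mod 1739. Extended Euclid on (1739, 734):
1739 = 2*734 + 271
734 = 2*271 + 192
271 = 1*192 + 79
192 = 2*79 + 34
79 = 2*34 + 11
34 = 3*11 + 1
11 = 11*1 + 0
Back-substitute:
1 = 34 − 3·11
1 = −3·79 + 7·34
1 = 7·192 − 17·79
1 = −17·271 + 24·192
1 = 24·734 − 65·271
1 = −65·1739 + 154·734
734⁻¹ ≡ 154 (mod 1739), so k ≡ 154·1201 ≡ 620 (mod 1739).
x = 229 + 734·620 = 455309.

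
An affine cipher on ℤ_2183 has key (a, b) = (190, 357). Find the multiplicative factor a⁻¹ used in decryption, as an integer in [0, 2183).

Apply the Euclidean algorithm to 2183 and 190:
2183 = 11·190 + 93
190 = 2·93 + 4
93 = 23·4 + 1
4 = 4·1 + 0
The gcd is 1. Working backward:
1 = 93 − 23·4
1 = −23·190 + 47·93
1 = 47·2183 − 540·190
Hence 190⁻¹ ≡ -540 ≡ 1643 (mod 2183).

1643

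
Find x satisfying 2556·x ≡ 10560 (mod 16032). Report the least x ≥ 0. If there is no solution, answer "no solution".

First find gcd(2556, 16032):
16032 = 6*2556 + 696
2556 = 3*696 + 468
696 = 1*468 + 228
468 = 2*228 + 12
228 = 19*12 + 0
gcd = 12 and 12 | 10560, so solutions exist. Divide through by 12: 213x ≡ 880 (mod 1336).
Now find 213⁻¹ mod 1336:
1336 = 6·213 + 58
213 = 3·58 + 39
58 = 1·39 + 19
39 = 2·19 + 1
19 = 19·1 + 0
Back-substitute:
1 = 39 − 2·19
1 = −2·58 + 3·39
1 = 3·213 − 11·58
1 = −11·1336 + 69·213
So 213⁻¹ ≡ 69 (mod 1336).
Then x ≡ 69·880 ≡ 600 (mod 1336); the smallest non-negative solution is x = 600.

600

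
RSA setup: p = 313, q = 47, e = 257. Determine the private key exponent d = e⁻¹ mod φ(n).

2513

φ(n) = (p−1)(q−1) = 312·46 = 14352.
Need d with 257·d ≡ 1 (mod 14352). Apply the extended Euclidean algorithm:
14352 = 55*257 + 217
257 = 1*217 + 40
217 = 5*40 + 17
40 = 2*17 + 6
17 = 2*6 + 5
6 = 1*5 + 1
5 = 5*1 + 0
Back-substitute:
1 = 6 − 5
1 = −17 + 3·6
1 = 3·40 − 7·17
1 = −7·217 + 38·40
1 = 38·257 − 45·217
1 = −45·14352 + 2513·257
So 257·2513 ≡ 1 (mod 14352), hence d = 2513.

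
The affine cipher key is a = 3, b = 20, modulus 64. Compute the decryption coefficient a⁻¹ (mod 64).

43

gcd(64, 3) by repeated division:
64 = 21×3 + 1
3 = 3×1 + 0
gcd = 1, so the inverse exists. Back-substitute:
1 = 64 − 21·3
Hence 3⁻¹ ≡ -21 ≡ 43 (mod 64).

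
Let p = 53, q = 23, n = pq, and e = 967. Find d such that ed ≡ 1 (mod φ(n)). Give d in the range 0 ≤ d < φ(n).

φ(n) = (p−1)(q−1) = 52·22 = 1144.
Need d with 967·d ≡ 1 (mod 1144). Apply the extended Euclidean algorithm:
1144 = 1×967 + 177
967 = 5×177 + 82
177 = 2×82 + 13
82 = 6×13 + 4
13 = 3×4 + 1
4 = 4×1 + 0
Back-substitute:
1 = 13 − 3·4
1 = −3·82 + 19·13
1 = 19·177 − 41·82
1 = −41·967 + 224·177
1 = 224·1144 − 265·967
So 967·(-265) ≡ 1 (mod 1144), hence d ≡ -265 ≡ 879 (mod 1144).

879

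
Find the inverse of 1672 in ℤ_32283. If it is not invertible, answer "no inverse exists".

4576

Run Euclid on (32283, 1672):
32283 = 19×1672 + 515
1672 = 3×515 + 127
515 = 4×127 + 7
127 = 18×7 + 1
7 = 7×1 + 0
The gcd is 1. Working backward:
1 = 127 − 18·7
1 = −18·515 + 73·127
1 = 73·1672 − 237·515
1 = −237·32283 + 4576·1672
So 1672·4576 ≡ 1 (mod 32283).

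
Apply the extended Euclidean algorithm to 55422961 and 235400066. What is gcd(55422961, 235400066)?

Euclidean algorithm:
235400066 = 4·55422961 + 13708222
55422961 = 4·13708222 + 590073
13708222 = 23·590073 + 136543
590073 = 4·136543 + 43901
136543 = 3·43901 + 4840
43901 = 9·4840 + 341
4840 = 14·341 + 66
341 = 5·66 + 11
66 = 6·11 + 0
gcd(55422961, 235400066) = 11.
Express as a combination:
11 = 341 − 5·66
11 = −5·4840 + 71·341
11 = 71·43901 − 644·4840
11 = −644·136543 + 2003·43901
11 = 2003·590073 − 8656·136543
11 = −8656·13708222 + 201091·590073
11 = 201091·55422961 − 813020·13708222
11 = −813020·235400066 + 3453171·55422961
So 11 = (-813020)·235400066 + (3453171)·55422961.

11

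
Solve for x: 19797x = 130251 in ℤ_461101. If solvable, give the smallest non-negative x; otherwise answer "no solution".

428057

First find gcd(19797, 461101):
461101 = 23×19797 + 5770
19797 = 3×5770 + 2487
5770 = 2×2487 + 796
2487 = 3×796 + 99
796 = 8×99 + 4
99 = 24×4 + 3
4 = 1×3 + 1
3 = 3×1 + 0
gcd = 1, so a unique solution mod 461101 exists.
Back-substitute for the Bézout coefficients:
1 = 4 − 3
1 = −99 + 25·4
1 = 25·796 − 201·99
1 = −201·2487 + 628·796
1 = 628·5770 − 1457·2487
1 = −1457·19797 + 4999·5770
1 = 4999·461101 − 116434·19797
So 19797·(-116434) ≡ 1 (mod 461101), giving 19797⁻¹ ≡ 344667.
x ≡ 19797⁻¹·130251 ≡ 344667·130251 ≡ 428057 (mod 461101).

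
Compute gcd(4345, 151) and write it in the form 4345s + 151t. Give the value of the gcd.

Euclidean algorithm:
4345 = 28*151 + 117
151 = 1*117 + 34
117 = 3*34 + 15
34 = 2*15 + 4
15 = 3*4 + 3
4 = 1*3 + 1
3 = 3*1 + 0
gcd(4345, 151) = 1.
Working backward:
1 = 4 − 3
1 = −15 + 4·4
1 = 4·34 − 9·15
1 = −9·117 + 31·34
1 = 31·151 − 40·117
1 = −40·4345 + 1151·151
So 1 = (-40)·4345 + (1151)·151.

1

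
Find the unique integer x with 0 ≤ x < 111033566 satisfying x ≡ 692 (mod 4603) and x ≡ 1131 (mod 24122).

Write x = 692 + 4603·k. Then 4603·k ≡ 1131 − 692 ≡ 439 (mod 24122).
Need 4603⁻¹ mod 24122. Extended Euclid on (24122, 4603):
24122 = 5×4603 + 1107
4603 = 4×1107 + 175
1107 = 6×175 + 57
175 = 3×57 + 4
57 = 14×4 + 1
4 = 4×1 + 0
Back-substitute:
1 = 57 − 14·4
1 = −14·175 + 43·57
1 = 43·1107 − 272·175
1 = −272·4603 + 1131·1107
1 = 1131·24122 − 5927·4603
4603⁻¹ ≡ 18195 (mod 24122), so k ≡ 18195·439 ≡ 3223 (mod 24122).
x = 692 + 4603·3223 = 14836161.

14836161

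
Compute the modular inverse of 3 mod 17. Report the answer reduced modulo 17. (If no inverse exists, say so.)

Apply the Euclidean algorithm to 17 and 3:
17 = 5*3 + 2
3 = 1*2 + 1
2 = 2*1 + 0
Since gcd(3, 17) = 1, back-substitute to write 1 as a combination:
1 = 3 − 2
1 = −17 + 6·3
So 3·6 ≡ 1 (mod 17).

6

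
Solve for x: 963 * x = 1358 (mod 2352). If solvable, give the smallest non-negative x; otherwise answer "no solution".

gcd(963, 2352):
2352 = 2×963 + 426
963 = 2×426 + 111
426 = 3×111 + 93
111 = 1×93 + 18
93 = 5×18 + 3
18 = 6×3 + 0
gcd = 3, but 3 ∤ 1358, so the congruence has no solution.

no solution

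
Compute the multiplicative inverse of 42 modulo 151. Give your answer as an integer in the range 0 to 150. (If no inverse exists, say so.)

18

Apply the Euclidean algorithm to 151 and 42:
151 = 3*42 + 25
42 = 1*25 + 17
25 = 1*17 + 8
17 = 2*8 + 1
8 = 8*1 + 0
Since gcd(42, 151) = 1, back-substitute to write 1 as a combination:
1 = 17 − 2·8
1 = −2·25 + 3·17
1 = 3·42 − 5·25
1 = −5·151 + 18·42
So 42·18 ≡ 1 (mod 151).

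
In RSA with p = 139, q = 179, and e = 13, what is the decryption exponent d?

φ(n) = (p−1)(q−1) = 138·178 = 24564.
Need d with 13·d ≡ 1 (mod 24564). Apply the extended Euclidean algorithm:
24564 = 1889*13 + 7
13 = 1*7 + 6
7 = 1*6 + 1
6 = 6*1 + 0
Back-substitute:
1 = 7 − 6
1 = −13 + 2·7
1 = 2·24564 − 3779·13
So 13·(-3779) ≡ 1 (mod 24564), hence d ≡ -3779 ≡ 20785 (mod 24564).

20785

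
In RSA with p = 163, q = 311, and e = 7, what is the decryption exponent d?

φ(n) = (p−1)(q−1) = 162·310 = 50220.
Need d with 7·d ≡ 1 (mod 50220). Apply the extended Euclidean algorithm:
50220 = 7174·7 + 2
7 = 3·2 + 1
2 = 2·1 + 0
Back-substitute:
1 = 7 − 3·2
1 = −3·50220 + 21523·7
So 7·21523 ≡ 1 (mod 50220), hence d = 21523.

21523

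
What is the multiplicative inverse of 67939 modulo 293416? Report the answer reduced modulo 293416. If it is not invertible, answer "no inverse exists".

Extended Euclidean algorithm:
293416 = 4*67939 + 21660
67939 = 3*21660 + 2959
21660 = 7*2959 + 947
2959 = 3*947 + 118
947 = 8*118 + 3
118 = 39*3 + 1
3 = 3*1 + 0
The gcd is 1. Working backward:
1 = 118 − 39·3
1 = −39·947 + 313·118
1 = 313·2959 − 978·947
1 = −978·21660 + 7159·2959
1 = 7159·67939 − 22455·21660
1 = −22455·293416 + 96979·67939
So 67939·96979 ≡ 1 (mod 293416).

96979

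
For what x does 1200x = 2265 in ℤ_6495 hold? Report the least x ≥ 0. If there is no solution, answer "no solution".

397

First find gcd(1200, 6495):
6495 = 5×1200 + 495
1200 = 2×495 + 210
495 = 2×210 + 75
210 = 2×75 + 60
75 = 1×60 + 15
60 = 4×15 + 0
gcd = 15 and 15 | 2265, so solutions exist. Divide through by 15: 80x ≡ 151 (mod 433).
Now find 80⁻¹ mod 433:
433 = 5×80 + 33
80 = 2×33 + 14
33 = 2×14 + 5
14 = 2×5 + 4
5 = 1×4 + 1
4 = 4×1 + 0
Back-substitute:
1 = 5 − 4
1 = −14 + 3·5
1 = 3·33 − 7·14
1 = −7·80 + 17·33
1 = 17·433 − 92·80
So 80·(-92) ≡ 1 (mod 433), i.e. 80⁻¹ ≡ 341.
Then x ≡ 341·151 ≡ 397 (mod 433); the smallest non-negative solution is x = 397.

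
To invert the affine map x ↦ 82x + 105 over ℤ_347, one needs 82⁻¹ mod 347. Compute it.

Extended Euclidean algorithm:
347 = 4·82 + 19
82 = 4·19 + 6
19 = 3·6 + 1
6 = 6·1 + 0
Since gcd(82, 347) = 1, back-substitute to write 1 as a combination:
1 = 19 − 3·6
1 = −3·82 + 13·19
1 = 13·347 − 55·82
So 82·(-55) ≡ 1 (mod 347), and -55 ≡ 292 (mod 347).

292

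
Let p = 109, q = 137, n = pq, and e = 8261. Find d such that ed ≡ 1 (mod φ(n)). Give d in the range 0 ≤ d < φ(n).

4589

φ(n) = (p−1)(q−1) = 108·136 = 14688.
Need d with 8261·d ≡ 1 (mod 14688). Apply the extended Euclidean algorithm:
14688 = 1×8261 + 6427
8261 = 1×6427 + 1834
6427 = 3×1834 + 925
1834 = 1×925 + 909
925 = 1×909 + 16
909 = 56×16 + 13
16 = 1×13 + 3
13 = 4×3 + 1
3 = 3×1 + 0
Back-substitute:
1 = 13 − 4·3
1 = −4·16 + 5·13
1 = 5·909 − 284·16
1 = −284·925 + 289·909
1 = 289·1834 − 573·925
1 = −573·6427 + 2008·1834
1 = 2008·8261 − 2581·6427
1 = −2581·14688 + 4589·8261
So 8261·4589 ≡ 1 (mod 14688), hence d = 4589.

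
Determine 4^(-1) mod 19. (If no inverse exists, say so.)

Extended Euclidean algorithm:
19 = 4*4 + 3
4 = 1*3 + 1
3 = 3*1 + 0
The gcd is 1. Working backward:
1 = 4 − 3
1 = −19 + 5·4
So 4·5 ≡ 1 (mod 19).

5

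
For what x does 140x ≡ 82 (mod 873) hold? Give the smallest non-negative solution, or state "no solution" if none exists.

38

First find gcd(140, 873):
873 = 6·140 + 33
140 = 4·33 + 8
33 = 4·8 + 1
8 = 8·1 + 0
gcd = 1, so a unique solution mod 873 exists.
Back-substitute for the Bézout coefficients:
1 = 33 − 4·8
1 = −4·140 + 17·33
1 = 17·873 − 106·140
So 140·(-106) ≡ 1 (mod 873), giving 140⁻¹ ≡ 767.
x ≡ 140⁻¹·82 ≡ 767·82 ≡ 38 (mod 873).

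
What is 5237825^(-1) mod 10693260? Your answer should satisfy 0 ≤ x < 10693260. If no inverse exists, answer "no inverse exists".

no inverse exists

Compute gcd(5237825, 10693260):
10693260 = 2·5237825 + 217610
5237825 = 24·217610 + 15185
217610 = 14·15185 + 5020
15185 = 3·5020 + 125
5020 = 40·125 + 20
125 = 6·20 + 5
20 = 4·5 + 0
Since gcd = 5 > 1, 5237825 is not a unit mod 10693260.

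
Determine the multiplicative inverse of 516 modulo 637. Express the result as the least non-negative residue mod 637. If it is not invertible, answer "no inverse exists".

458

Extended Euclidean algorithm:
637 = 1·516 + 121
516 = 4·121 + 32
121 = 3·32 + 25
32 = 1·25 + 7
25 = 3·7 + 4
7 = 1·4 + 3
4 = 1·3 + 1
3 = 3·1 + 0
Since gcd(516, 637) = 1, back-substitute to write 1 as a combination:
1 = 4 − 3
1 = −7 + 2·4
1 = 2·25 − 7·7
1 = −7·32 + 9·25
1 = 9·121 − 34·32
1 = −34·516 + 145·121
1 = 145·637 − 179·516
Hence 516⁻¹ ≡ -179 ≡ 458 (mod 637).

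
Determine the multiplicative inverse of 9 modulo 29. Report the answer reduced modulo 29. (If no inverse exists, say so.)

Run Euclid on (29, 9):
29 = 3×9 + 2
9 = 4×2 + 1
2 = 2×1 + 0
gcd = 1, so the inverse exists. Back-substitute:
1 = 9 − 4·2
1 = −4·29 + 13·9
So 9·13 ≡ 1 (mod 29).

13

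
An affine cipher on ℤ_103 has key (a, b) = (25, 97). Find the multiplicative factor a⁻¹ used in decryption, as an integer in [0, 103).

Apply the Euclidean algorithm to 103 and 25:
103 = 4·25 + 3
25 = 8·3 + 1
3 = 3·1 + 0
Since gcd(25, 103) = 1, back-substitute to write 1 as a combination:
1 = 25 − 8·3
1 = −8·103 + 33·25
So 25·33 ≡ 1 (mod 103).

33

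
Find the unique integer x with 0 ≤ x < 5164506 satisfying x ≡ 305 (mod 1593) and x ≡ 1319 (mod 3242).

Write x = 305 + 1593·k. Then 1593·k ≡ 1319 − 305 ≡ 1014 (mod 3242).
Need 1593⁻¹ mod 3242. Extended Euclid on (3242, 1593):
3242 = 2×1593 + 56
1593 = 28×56 + 25
56 = 2×25 + 6
25 = 4×6 + 1
6 = 6×1 + 0
Back-substitute:
1 = 25 − 4·6
1 = −4·56 + 9·25
1 = 9·1593 − 256·56
1 = −256·3242 + 521·1593
1593⁻¹ ≡ 521 (mod 3242), so k ≡ 521·1014 ≡ 3090 (mod 3242).
x = 305 + 1593·3090 = 4922675.

4922675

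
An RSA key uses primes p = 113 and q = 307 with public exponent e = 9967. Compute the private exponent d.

φ(n) = (p−1)(q−1) = 112·306 = 34272.
Need d with 9967·d ≡ 1 (mod 34272). Apply the extended Euclidean algorithm:
34272 = 3·9967 + 4371
9967 = 2·4371 + 1225
4371 = 3·1225 + 696
1225 = 1·696 + 529
696 = 1·529 + 167
529 = 3·167 + 28
167 = 5·28 + 27
28 = 1·27 + 1
27 = 27·1 + 0
Back-substitute:
1 = 28 − 27
1 = −167 + 6·28
1 = 6·529 − 19·167
1 = −19·696 + 25·529
1 = 25·1225 − 44·696
1 = −44·4371 + 157·1225
1 = 157·9967 − 358·4371
1 = −358·34272 + 1231·9967
So 9967·1231 ≡ 1 (mod 34272), hence d = 1231.

1231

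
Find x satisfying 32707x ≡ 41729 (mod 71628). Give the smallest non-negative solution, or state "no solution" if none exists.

First find gcd(32707, 71628):
71628 = 2*32707 + 6214
32707 = 5*6214 + 1637
6214 = 3*1637 + 1303
1637 = 1*1303 + 334
1303 = 3*334 + 301
334 = 1*301 + 33
301 = 9*33 + 4
33 = 8*4 + 1
4 = 4*1 + 0
gcd = 1, so a unique solution mod 71628 exists.
Back-substitute for the Bézout coefficients:
1 = 33 − 8·4
1 = −8·301 + 73·33
1 = 73·334 − 81·301
1 = −81·1303 + 316·334
1 = 316·1637 − 397·1303
1 = −397·6214 + 1507·1637
1 = 1507·32707 − 7932·6214
1 = −7932·71628 + 17371·32707
So 32707·(17371) ≡ 1 (mod 71628), giving 32707⁻¹ ≡ 17371.
x ≡ 32707⁻¹·41729 ≡ 17371·41729 ≡ 70727 (mod 71628).

70727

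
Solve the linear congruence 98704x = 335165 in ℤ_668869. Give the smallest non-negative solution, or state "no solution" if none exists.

First find gcd(98704, 668869):
668869 = 6*98704 + 76645
98704 = 1*76645 + 22059
76645 = 3*22059 + 10468
22059 = 2*10468 + 1123
10468 = 9*1123 + 361
1123 = 3*361 + 40
361 = 9*40 + 1
40 = 40*1 + 0
gcd = 1, so a unique solution mod 668869 exists.
Back-substitute for the Bézout coefficients:
1 = 361 − 9·40
1 = −9·1123 + 28·361
1 = 28·10468 − 261·1123
1 = −261·22059 + 550·10468
1 = 550·76645 − 1911·22059
1 = −1911·98704 + 2461·76645
1 = 2461·668869 − 16677·98704
So 98704·(-16677) ≡ 1 (mod 668869), giving 98704⁻¹ ≡ 652192.
x ≡ 98704⁻¹·335165 ≡ 652192·335165 ≡ 191528 (mod 668869).

191528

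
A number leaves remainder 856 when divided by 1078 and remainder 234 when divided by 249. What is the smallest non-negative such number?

Write x = 856 + 1078·k. Then 1078·k ≡ 234 − 856 ≡ 125 (mod 249).
Need 1078⁻¹ mod 249. Extended Euclid on (249, 82):
249 = 3·82 + 3
82 = 27·3 + 1
3 = 3·1 + 0
Back-substitute:
1 = 82 − 27·3
1 = −27·249 + 82·82
1078⁻¹ ≡ 82 (mod 249), so k ≡ 82·125 ≡ 41 (mod 249).
x = 856 + 1078·41 = 45054.

45054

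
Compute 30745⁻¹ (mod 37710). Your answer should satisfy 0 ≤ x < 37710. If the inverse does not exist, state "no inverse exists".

Euclidean algorithm on 37710, 30745:
37710 = 1×30745 + 6965
30745 = 4×6965 + 2885
6965 = 2×2885 + 1195
2885 = 2×1195 + 495
1195 = 2×495 + 205
495 = 2×205 + 85
205 = 2×85 + 35
85 = 2×35 + 15
35 = 2×15 + 5
15 = 3×5 + 0
The gcd is 5, not 1, hence no inverse exists.

no inverse exists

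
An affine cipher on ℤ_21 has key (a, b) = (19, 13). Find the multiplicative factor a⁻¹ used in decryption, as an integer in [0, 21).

Run Euclid on (21, 19):
21 = 1×19 + 2
19 = 9×2 + 1
2 = 2×1 + 0
The gcd is 1. Working backward:
1 = 19 − 9·2
1 = −9·21 + 10·19
So 19·10 ≡ 1 (mod 21).

10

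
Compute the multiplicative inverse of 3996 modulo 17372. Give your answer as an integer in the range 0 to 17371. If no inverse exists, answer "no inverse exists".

Euclidean algorithm on 17372, 3996:
17372 = 4*3996 + 1388
3996 = 2*1388 + 1220
1388 = 1*1220 + 168
1220 = 7*168 + 44
168 = 3*44 + 36
44 = 1*36 + 8
36 = 4*8 + 4
8 = 2*4 + 0
Since gcd = 4 > 1, 3996 is not a unit mod 17372.

no inverse exists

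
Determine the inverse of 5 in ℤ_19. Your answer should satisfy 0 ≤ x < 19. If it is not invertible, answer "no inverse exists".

4

Run Euclid on (19, 5):
19 = 3*5 + 4
5 = 1*4 + 1
4 = 4*1 + 0
The gcd is 1. Working backward:
1 = 5 − 4
1 = −19 + 4·5
So 5·4 ≡ 1 (mod 19).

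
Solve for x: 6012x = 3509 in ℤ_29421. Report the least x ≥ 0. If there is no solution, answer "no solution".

no solution

gcd(6012, 29421):
29421 = 4×6012 + 5373
6012 = 1×5373 + 639
5373 = 8×639 + 261
639 = 2×261 + 117
261 = 2×117 + 27
117 = 4×27 + 9
27 = 3×9 + 0
gcd = 9, but 9 ∤ 3509, so the congruence has no solution.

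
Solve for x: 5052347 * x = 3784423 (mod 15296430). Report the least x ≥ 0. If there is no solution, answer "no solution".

First find gcd(5052347, 15296430):
15296430 = 3*5052347 + 139389
5052347 = 36*139389 + 34343
139389 = 4*34343 + 2017
34343 = 17*2017 + 54
2017 = 37*54 + 19
54 = 2*19 + 16
19 = 1*16 + 3
16 = 5*3 + 1
3 = 3*1 + 0
gcd = 1, so a unique solution mod 15296430 exists.
Back-substitute for the Bézout coefficients:
1 = 16 − 5·3
1 = −5·19 + 6·16
1 = 6·54 − 17·19
1 = −17·2017 + 635·54
1 = 635·34343 − 10812·2017
1 = −10812·139389 + 43883·34343
1 = 43883·5052347 − 1590600·139389
1 = −1590600·15296430 + 4815683·5052347
So 5052347·(4815683) ≡ 1 (mod 15296430), giving 5052347⁻¹ ≡ 4815683.
x ≡ 5052347⁻¹·3784423 ≡ 4815683·3784423 ≡ 1800299 (mod 15296430).

1800299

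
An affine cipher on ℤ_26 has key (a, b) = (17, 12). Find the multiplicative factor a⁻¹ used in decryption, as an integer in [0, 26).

Run Euclid on (26, 17):
26 = 1*17 + 9
17 = 1*9 + 8
9 = 1*8 + 1
8 = 8*1 + 0
The gcd is 1. Working backward:
1 = 9 − 8
1 = −17 + 2·9
1 = 2·26 − 3·17
Hence 17⁻¹ ≡ -3 ≡ 23 (mod 26).

23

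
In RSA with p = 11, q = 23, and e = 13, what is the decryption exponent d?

φ(n) = (p−1)(q−1) = 10·22 = 220.
Need d with 13·d ≡ 1 (mod 220). Apply the extended Euclidean algorithm:
220 = 16·13 + 12
13 = 1·12 + 1
12 = 12·1 + 0
Back-substitute:
1 = 13 − 12
1 = −220 + 17·13
So 13·17 ≡ 1 (mod 220), hence d = 17.

17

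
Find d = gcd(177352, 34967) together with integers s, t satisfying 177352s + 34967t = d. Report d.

Euclidean algorithm:
177352 = 5·34967 + 2517
34967 = 13·2517 + 2246
2517 = 1·2246 + 271
2246 = 8·271 + 78
271 = 3·78 + 37
78 = 2·37 + 4
37 = 9·4 + 1
4 = 4·1 + 0
gcd(177352, 34967) = 1.
Working backward:
1 = 37 − 9·4
1 = −9·78 + 19·37
1 = 19·271 − 66·78
1 = −66·2246 + 547·271
1 = 547·2517 − 613·2246
1 = −613·34967 + 8516·2517
1 = 8516·177352 − 43193·34967
So 1 = (8516)·177352 + (-43193)·34967.

1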